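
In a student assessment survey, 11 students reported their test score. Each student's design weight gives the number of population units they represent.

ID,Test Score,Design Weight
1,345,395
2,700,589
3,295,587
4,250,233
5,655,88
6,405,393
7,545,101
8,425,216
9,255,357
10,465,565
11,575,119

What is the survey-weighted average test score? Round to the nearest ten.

430

Weighted sum = 345×395 + 700×589 + 295×587 + 250×233 + 655×88 + 405×393 + 545×101 + 425×216 + 255×357 + 465×565 + 575×119
  = 1565825
Sum of weights = 3643
Weighted mean = 1565825 / 3643 = 429.81746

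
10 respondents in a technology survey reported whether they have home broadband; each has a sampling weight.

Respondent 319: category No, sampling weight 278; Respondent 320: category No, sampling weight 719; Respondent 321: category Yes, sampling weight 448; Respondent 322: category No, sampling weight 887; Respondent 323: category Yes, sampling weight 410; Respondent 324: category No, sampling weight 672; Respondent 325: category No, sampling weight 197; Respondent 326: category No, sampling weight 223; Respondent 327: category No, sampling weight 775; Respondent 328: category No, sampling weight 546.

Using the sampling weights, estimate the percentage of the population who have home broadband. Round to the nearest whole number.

Sum of weights for 'Yes' = 448 + 410 = 858
Total weight = 5155
Weighted proportion = 858 / 5155 = 0.16644035 → 16.644035%

17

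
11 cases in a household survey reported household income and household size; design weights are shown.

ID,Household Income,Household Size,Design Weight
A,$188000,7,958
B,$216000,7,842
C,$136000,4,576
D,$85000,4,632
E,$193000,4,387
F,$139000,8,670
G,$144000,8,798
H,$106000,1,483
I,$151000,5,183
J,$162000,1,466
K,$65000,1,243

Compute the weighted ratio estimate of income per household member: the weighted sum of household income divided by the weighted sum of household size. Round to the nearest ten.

28840

Σ wᵢ·y = 188000×958 + 216000×842 + 136000×576 + 85000×632 + 193000×387 + 139000×670 + 144000×798 + 106000×483 + 151000×183 + 162000×466 + 65000×243
  = 946883000
Σ wᵢ·x = 7×958 + 7×842 + 4×576 + 4×632 + 4×387 + 8×670 + 8×798 + 1×483 + 5×183 + 1×466 + 1×243
  = 6706 + 5894 + 2304 + 2528 + 1548 + 5360 + 6384 + 483 + 915 + 466 + 243 = 32831
Ratio = 946883000 / 32831 = 28841.126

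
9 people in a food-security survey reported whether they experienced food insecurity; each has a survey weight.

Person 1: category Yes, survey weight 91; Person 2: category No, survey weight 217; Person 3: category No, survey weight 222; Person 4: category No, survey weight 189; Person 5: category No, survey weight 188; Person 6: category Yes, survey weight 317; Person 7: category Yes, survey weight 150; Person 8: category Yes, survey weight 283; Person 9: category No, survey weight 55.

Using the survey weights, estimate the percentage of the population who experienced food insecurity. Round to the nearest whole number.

49

Sum of weights for 'Yes' = 91 + 317 + 150 + 283 = 841
Total weight = 91 + 217 + 222 + 189 + 188 + 317 + 150 + 283 + 55 = 1712
Weighted proportion = 841 / 1712 = 0.49123832 → 49.123832%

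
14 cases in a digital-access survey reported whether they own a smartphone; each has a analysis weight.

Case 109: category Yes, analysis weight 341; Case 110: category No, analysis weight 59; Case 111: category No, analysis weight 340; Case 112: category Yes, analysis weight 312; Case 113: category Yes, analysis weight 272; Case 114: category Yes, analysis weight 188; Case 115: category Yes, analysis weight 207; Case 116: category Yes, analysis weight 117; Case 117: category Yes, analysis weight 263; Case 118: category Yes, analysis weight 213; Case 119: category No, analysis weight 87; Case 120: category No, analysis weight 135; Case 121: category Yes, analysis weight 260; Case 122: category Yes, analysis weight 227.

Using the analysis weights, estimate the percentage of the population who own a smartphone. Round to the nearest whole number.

79

Sum of weights for 'Yes' = 341 + 312 + 272 + 188 + 207 + 117 + 263 + 213 + 260 + 227 = 2400
Total weight = 3021
Weighted proportion = 2400 / 3021 = 0.79443893 → 79.443893%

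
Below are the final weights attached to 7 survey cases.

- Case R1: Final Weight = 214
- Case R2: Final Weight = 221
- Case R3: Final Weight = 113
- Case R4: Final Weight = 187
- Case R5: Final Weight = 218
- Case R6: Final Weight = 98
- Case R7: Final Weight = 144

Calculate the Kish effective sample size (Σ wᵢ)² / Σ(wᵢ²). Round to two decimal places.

Σ wᵢ = 214 + 221 + 113 + 187 + 218 + 98 + 144 = 1195
Σ wᵢ² = 45796 + 48841 + 12769 + 34969 + 47524 + 9604 + 20736 = 220239
n_eff = 1195² / 220239 = 1428025 / 220239 = 6.4839788

6.48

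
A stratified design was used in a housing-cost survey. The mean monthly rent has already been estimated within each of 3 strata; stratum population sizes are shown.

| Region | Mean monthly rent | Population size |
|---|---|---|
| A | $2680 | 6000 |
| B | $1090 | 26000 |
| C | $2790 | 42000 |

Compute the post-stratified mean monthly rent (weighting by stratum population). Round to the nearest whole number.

2184

Σ Nₕ·x̄ₕ = 161600000
Σ Nₕ = 74000
Overall mean = 161600000 / 74000 = 2183.7838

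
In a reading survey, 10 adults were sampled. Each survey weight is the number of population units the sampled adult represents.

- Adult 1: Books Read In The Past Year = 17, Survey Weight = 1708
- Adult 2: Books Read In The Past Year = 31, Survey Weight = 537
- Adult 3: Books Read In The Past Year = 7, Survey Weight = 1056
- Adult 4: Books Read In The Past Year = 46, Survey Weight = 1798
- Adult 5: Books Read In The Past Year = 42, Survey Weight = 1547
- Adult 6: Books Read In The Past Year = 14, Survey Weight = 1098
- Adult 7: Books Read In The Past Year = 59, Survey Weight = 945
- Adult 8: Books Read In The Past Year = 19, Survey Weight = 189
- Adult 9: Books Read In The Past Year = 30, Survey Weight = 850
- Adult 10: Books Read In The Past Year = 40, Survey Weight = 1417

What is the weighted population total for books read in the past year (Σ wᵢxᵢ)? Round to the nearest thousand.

Weighted total = 17×1708 + 31×537 + 7×1056 + 46×1798 + 42×1547 + 14×1098 + 59×945 + 19×189 + 30×850 + 40×1417
  = 29036 + 16647 + 7392 + 82708 + 64974 + 15372 + 55755 + 3591 + 25500 + 56680 = 357655

358000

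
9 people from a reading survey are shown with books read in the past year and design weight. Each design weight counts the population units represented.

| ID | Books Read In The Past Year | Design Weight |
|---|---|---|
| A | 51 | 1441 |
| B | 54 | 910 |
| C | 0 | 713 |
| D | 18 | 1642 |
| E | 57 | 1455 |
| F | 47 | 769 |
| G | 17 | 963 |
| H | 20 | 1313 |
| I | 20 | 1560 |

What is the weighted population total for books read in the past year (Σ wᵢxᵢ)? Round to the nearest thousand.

Weighted total = 51×1441 + 54×910 + 0×713 + 18×1642 + 57×1455 + 47×769 + 17×963 + 20×1313 + 20×1560
  = 73491 + 49140 + 0 + 29556 + 82935 + 36143 + 16371 + 26260 + 31200 = 345096

345000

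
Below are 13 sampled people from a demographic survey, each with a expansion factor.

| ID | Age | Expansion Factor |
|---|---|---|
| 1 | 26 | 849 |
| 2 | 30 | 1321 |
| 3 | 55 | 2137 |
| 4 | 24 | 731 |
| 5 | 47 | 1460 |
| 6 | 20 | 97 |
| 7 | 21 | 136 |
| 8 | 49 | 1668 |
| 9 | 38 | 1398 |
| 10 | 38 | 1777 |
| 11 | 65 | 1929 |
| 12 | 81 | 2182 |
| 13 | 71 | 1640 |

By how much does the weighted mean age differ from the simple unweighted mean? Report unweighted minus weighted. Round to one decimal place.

Unweighted sum = 565
Unweighted mean = 565 / 13 = 43.461538
Weighted sum = 891148
Sum of weights = 17325
Weighted mean = 891148 / 17325 = 51.437114
Difference (unweighted minus weighted) = -7.9755755

-8.0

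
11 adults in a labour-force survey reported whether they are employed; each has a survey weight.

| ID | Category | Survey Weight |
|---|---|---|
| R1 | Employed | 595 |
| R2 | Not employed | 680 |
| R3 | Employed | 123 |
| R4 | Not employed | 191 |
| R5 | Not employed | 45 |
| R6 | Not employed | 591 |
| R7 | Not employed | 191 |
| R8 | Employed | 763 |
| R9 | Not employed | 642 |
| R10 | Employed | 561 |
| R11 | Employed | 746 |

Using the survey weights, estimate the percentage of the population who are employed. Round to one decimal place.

54.4

Sum of weights for 'Employed' = 595 + 123 + 763 + 561 + 746 = 2788
Total weight = 5128
Weighted proportion = 2788 / 5128 = 0.54368175 → 54.368175%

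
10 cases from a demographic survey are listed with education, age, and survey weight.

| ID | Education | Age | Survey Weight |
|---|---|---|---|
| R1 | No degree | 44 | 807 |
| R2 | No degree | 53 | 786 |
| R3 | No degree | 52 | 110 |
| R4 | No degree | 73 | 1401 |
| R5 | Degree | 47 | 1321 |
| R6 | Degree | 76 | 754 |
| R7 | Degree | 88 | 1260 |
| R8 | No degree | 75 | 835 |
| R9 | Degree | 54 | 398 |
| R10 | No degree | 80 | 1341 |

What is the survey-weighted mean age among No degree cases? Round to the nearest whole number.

No degree rows: R1, R2, R3, R4, R8, R10
Weighted sum = 44×807 + 53×786 + 52×110 + 73×1401 + 75×835 + 80×1341
  = 35508 + 41658 + 5720 + 102273 + 62625 + 107280 = 355064
Sum of weights = 807 + 786 + 110 + 1401 + 835 + 1341 = 5280
Weighted mean = 355064 / 5280 = 67.24697

67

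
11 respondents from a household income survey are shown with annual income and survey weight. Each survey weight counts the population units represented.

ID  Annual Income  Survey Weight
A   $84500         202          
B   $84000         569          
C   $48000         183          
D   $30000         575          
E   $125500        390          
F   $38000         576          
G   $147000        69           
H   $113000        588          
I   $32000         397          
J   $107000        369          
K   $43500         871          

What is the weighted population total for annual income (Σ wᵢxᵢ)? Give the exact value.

328394500

Weighted total = 84500×202 + 84000×569 + 48000×183 + 30000×575 + 125500×390 + 38000×576 + 147000×69 + 113000×588 + 32000×397 + 107000×369 + 43500×871
  = 17069000 + 47796000 + 8784000 + 17250000 + 48945000 + 21888000 + 10143000 + 66444000 + 12704000 + 39483000 + 37888500 = 328394500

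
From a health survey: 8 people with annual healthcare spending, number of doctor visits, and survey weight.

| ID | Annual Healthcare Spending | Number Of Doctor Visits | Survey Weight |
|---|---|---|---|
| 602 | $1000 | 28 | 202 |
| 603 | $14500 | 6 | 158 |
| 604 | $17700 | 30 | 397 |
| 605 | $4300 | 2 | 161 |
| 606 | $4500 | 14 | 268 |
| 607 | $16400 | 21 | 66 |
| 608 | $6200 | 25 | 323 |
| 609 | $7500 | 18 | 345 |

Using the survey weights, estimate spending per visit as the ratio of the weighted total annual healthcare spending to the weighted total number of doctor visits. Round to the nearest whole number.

447

Σ wᵢ·y = 17090700
Σ wᵢ·x = 28×202 + 6×158 + 30×397 + 2×161 + 14×268 + 21×66 + 25×323 + 18×345
  = 5656 + 948 + 11910 + 322 + 3752 + 1386 + 8075 + 6210 = 38259
Ratio = 17090700 / 38259 = 446.71058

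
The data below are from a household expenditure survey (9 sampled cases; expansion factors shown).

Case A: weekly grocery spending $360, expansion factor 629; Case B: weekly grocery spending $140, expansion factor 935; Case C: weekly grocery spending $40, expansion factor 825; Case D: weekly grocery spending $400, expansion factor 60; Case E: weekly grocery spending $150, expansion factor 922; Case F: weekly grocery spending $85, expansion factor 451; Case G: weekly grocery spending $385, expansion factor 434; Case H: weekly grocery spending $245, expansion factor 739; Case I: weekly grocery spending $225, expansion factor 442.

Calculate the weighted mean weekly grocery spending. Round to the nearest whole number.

Weighted sum = 360×629 + 140×935 + 40×825 + 400×60 + 150×922 + 85×451 + 385×434 + 245×739 + 225×442
  = 1038570
Sum of weights = 629 + 935 + 825 + 60 + 922 + 451 + 434 + 739 + 442 = 5437
Weighted mean = 1038570 / 5437 = 191.01894

191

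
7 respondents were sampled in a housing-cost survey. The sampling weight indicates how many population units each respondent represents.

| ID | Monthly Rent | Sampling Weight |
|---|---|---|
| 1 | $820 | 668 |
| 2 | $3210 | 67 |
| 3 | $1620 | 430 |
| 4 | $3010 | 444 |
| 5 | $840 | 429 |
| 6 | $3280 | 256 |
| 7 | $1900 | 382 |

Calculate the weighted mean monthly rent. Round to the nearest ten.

Weighted sum = 4721710
Sum of weights = 668 + 67 + 430 + 444 + 429 + 256 + 382 = 2676
Weighted mean = 4721710 / 2676 = 1764.4656

1760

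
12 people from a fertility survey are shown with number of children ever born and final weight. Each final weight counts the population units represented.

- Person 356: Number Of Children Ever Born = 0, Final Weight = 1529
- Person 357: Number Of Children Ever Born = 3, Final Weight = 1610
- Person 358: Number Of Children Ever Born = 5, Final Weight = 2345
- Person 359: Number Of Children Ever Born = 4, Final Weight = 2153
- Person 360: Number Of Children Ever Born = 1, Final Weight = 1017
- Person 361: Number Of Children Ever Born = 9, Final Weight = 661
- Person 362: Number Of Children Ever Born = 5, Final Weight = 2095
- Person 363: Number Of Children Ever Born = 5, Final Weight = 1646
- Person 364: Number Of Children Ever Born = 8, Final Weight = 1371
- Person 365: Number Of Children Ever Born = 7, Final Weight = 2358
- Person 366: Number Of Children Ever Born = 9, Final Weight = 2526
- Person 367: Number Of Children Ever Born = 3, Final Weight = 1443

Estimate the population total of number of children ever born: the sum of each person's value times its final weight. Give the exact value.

105375

Weighted total = 0×1529 + 3×1610 + 5×2345 + 4×2153 + 1×1017 + 9×661 + 5×2095 + 5×1646 + 8×1371 + 7×2358 + 9×2526 + 3×1443
  = 0 + 4830 + 11725 + 8612 + 1017 + 5949 + 10475 + 8230 + 10968 + 16506 + 22734 + 4329 = 105375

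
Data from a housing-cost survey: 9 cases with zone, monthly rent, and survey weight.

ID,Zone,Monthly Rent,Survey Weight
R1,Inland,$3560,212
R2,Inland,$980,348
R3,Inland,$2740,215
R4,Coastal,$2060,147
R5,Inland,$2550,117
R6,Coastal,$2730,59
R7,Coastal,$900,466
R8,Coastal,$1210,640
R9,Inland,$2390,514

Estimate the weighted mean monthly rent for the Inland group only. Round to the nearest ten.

Inland rows: R1, R2, R3, R5, R9
Weighted sum = 3560×212 + 980×348 + 2740×215 + 2550×117 + 2390×514
  = 754720 + 341040 + 589100 + 298350 + 1228460 = 3211670
Sum of weights = 212 + 348 + 215 + 117 + 514 = 1406
Weighted mean = 3211670 / 1406 = 2284.2603

2280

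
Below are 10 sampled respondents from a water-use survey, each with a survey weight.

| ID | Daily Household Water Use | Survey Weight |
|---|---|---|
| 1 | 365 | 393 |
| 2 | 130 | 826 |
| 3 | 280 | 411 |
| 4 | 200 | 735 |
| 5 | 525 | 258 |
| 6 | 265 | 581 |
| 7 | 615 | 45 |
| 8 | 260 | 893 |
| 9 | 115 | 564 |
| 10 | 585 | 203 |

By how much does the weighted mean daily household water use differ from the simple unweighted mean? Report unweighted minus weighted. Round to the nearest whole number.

Unweighted sum = 3340
Unweighted mean = 3340 / 10 = 334
Weighted sum = 365×393 + 130×826 + 280×411 + 200×735 + 525×258 + 265×581 + 615×45 + 260×893 + 115×564 + 585×203
  = 1245790
Sum of weights = 393 + 826 + 411 + 735 + 258 + 581 + 45 + 893 + 564 + 203 = 4909
Weighted mean = 1245790 / 4909 = 253.77674
Difference (unweighted minus weighted) = 80.223263

80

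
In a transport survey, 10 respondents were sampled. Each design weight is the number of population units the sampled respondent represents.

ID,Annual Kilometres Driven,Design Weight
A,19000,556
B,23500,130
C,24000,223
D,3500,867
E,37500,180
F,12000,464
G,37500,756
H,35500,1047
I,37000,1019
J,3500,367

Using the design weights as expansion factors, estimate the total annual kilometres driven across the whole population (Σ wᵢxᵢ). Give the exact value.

Weighted total = 19000×556 + 23500×130 + 24000×223 + 3500×867 + 37500×180 + 12000×464 + 37500×756 + 35500×1047 + 37000×1019 + 3500×367
  = 138829500

138829500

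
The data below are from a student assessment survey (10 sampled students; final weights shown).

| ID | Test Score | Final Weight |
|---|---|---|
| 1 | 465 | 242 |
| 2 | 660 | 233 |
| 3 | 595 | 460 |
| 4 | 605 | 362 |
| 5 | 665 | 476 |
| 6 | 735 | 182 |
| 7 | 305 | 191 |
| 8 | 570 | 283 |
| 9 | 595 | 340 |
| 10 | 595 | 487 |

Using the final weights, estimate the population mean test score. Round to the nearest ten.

590

Weighted sum = 465×242 + 660×233 + 595×460 + 605×362 + 665×476 + 735×182 + 305×191 + 570×283 + 595×340 + 595×487
  = 1920960
Sum of weights = 242 + 233 + 460 + 362 + 476 + 182 + 191 + 283 + 340 + 487 = 3256
Weighted mean = 1920960 / 3256 = 589.97543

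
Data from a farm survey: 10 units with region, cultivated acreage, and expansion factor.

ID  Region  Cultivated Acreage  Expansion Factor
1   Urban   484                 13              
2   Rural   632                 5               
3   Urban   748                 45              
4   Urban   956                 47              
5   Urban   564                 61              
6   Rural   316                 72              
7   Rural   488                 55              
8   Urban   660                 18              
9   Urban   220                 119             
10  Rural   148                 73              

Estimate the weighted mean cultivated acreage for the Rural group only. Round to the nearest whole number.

310

Rural rows: 2, 6, 7, 10
Weighted sum = 632×5 + 316×72 + 488×55 + 148×73
  = 63556
Sum of weights = 5 + 72 + 55 + 73 = 205
Weighted mean = 63556 / 205 = 310.02927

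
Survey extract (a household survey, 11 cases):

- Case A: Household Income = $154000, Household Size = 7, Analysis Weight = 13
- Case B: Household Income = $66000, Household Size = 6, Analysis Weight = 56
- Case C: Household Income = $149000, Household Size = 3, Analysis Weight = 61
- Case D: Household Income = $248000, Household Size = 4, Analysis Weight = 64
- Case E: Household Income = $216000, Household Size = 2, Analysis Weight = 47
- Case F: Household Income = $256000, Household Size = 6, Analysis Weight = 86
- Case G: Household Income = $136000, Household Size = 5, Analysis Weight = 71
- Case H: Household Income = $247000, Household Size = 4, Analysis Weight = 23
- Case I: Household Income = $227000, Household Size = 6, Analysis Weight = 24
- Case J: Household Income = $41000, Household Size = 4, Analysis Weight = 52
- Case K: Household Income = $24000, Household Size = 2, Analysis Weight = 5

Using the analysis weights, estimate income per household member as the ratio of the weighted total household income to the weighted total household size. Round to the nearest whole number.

37577

Σ wᵢ·y = 85864000
Σ wᵢ·x = 7×13 + 6×56 + 3×61 + 4×64 + 2×47 + 6×86 + 5×71 + 4×23 + 6×24 + 4×52 + 2×5
  = 2285
Ratio = 85864000 / 2285 = 37577.243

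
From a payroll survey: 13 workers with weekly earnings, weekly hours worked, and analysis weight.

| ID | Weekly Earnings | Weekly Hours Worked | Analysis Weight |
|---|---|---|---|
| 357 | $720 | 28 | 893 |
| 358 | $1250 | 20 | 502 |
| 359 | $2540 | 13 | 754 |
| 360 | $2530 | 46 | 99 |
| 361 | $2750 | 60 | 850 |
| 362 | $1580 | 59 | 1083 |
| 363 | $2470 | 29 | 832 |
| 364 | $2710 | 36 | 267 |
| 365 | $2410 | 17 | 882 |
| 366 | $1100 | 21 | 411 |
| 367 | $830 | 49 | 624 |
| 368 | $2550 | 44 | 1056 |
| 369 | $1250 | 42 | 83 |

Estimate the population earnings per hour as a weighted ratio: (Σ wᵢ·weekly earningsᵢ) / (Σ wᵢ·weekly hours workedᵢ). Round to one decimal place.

53.5

Σ wᵢ·y = 16155530
Σ wᵢ·x = 302188
Ratio = 16155530 / 302188 = 53.461852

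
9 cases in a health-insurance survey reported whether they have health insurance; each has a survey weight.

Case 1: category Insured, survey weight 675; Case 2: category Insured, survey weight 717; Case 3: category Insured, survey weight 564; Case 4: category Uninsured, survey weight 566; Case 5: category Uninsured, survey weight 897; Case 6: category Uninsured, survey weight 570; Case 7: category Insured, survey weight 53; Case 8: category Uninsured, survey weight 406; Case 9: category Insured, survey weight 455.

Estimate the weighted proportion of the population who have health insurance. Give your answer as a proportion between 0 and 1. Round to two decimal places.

Sum of weights for 'Insured' = 675 + 717 + 564 + 53 + 455 = 2464
Total weight = 4903
Weighted proportion = 2464 / 4903 = 0.50254946

0.50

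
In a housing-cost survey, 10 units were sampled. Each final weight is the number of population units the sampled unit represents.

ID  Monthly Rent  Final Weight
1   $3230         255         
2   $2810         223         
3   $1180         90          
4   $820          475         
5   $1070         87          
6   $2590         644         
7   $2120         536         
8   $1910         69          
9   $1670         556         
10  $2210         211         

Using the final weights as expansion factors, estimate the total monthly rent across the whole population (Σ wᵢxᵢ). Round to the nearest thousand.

Weighted total = 3230×255 + 2810×223 + 1180×90 + 820×475 + 1070×87 + 2590×644 + 2120×536 + 1910×69 + 1670×556 + 2210×211
  = 823650 + 626630 + 106200 + 389500 + 93090 + 1667960 + 1136320 + 131790 + 928520 + 466310 = 6369970

6370000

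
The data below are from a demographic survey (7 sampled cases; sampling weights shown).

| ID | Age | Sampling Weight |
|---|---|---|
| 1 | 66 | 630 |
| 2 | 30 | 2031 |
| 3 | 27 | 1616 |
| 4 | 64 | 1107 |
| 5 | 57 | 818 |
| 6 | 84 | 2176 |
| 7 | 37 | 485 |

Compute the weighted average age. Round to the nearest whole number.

Weighted sum = 66×630 + 30×2031 + 27×1616 + 64×1107 + 57×818 + 84×2176 + 37×485
  = 464345
Sum of weights = 630 + 2031 + 1616 + 1107 + 818 + 2176 + 485 = 8863
Weighted mean = 464345 / 8863 = 52.391402

52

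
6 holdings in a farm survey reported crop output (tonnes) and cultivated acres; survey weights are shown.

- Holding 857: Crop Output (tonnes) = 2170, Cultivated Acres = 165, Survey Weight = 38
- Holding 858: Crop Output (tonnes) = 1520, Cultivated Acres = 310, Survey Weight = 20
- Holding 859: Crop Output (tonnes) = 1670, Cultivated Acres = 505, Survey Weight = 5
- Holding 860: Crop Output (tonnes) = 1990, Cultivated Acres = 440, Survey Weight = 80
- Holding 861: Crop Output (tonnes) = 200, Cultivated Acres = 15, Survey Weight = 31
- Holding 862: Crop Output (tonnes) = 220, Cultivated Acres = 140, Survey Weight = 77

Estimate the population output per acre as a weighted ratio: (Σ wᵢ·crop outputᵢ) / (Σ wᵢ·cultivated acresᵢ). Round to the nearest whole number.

5

Σ wᵢ·y = 2170×38 + 1520×20 + 1670×5 + 1990×80 + 200×31 + 220×77
  = 82460 + 30400 + 8350 + 159200 + 6200 + 16940 = 303550
Σ wᵢ·x = 165×38 + 310×20 + 505×5 + 440×80 + 15×31 + 140×77
  = 6270 + 6200 + 2525 + 35200 + 465 + 10780 = 61440
Ratio = 303550 / 61440 = 4.9405924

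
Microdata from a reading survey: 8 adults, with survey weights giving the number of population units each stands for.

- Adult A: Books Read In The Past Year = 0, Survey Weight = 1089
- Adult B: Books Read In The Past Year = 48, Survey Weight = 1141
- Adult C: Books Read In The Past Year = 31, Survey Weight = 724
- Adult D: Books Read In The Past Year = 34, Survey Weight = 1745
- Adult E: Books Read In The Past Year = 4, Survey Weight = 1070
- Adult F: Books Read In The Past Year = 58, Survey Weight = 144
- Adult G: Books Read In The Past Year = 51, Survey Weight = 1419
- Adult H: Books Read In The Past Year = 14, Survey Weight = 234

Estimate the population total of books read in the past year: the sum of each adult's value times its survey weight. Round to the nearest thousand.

Weighted total = 224819

225000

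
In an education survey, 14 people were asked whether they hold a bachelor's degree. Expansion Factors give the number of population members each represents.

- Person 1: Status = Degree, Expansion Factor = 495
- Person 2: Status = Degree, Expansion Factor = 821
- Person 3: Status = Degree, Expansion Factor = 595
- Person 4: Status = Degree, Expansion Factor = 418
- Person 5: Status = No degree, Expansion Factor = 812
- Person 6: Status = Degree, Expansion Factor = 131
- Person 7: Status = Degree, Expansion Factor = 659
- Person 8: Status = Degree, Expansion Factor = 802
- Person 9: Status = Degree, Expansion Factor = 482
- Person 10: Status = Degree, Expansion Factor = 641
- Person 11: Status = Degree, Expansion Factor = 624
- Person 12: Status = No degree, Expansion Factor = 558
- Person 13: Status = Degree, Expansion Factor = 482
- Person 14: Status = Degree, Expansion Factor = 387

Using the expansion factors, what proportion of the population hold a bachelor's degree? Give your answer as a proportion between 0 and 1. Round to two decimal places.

Sum of weights for 'Degree' = 495 + 821 + 595 + 418 + 131 + 659 + 802 + 482 + 641 + 624 + 482 + 387 = 6537
Total weight = 7907
Weighted proportion = 6537 / 7907 = 0.8267358

0.83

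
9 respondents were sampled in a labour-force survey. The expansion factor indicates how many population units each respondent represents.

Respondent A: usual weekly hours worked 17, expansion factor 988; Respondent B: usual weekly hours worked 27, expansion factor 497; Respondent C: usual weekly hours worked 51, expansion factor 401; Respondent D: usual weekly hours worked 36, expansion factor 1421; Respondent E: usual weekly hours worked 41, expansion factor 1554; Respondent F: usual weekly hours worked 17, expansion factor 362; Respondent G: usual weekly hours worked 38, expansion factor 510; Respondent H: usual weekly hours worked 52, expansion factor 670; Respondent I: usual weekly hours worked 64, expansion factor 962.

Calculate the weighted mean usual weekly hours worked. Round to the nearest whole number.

Weighted sum = 287478
Sum of weights = 988 + 497 + 401 + 1421 + 1554 + 362 + 510 + 670 + 962 = 7365
Weighted mean = 287478 / 7365 = 39.032994

39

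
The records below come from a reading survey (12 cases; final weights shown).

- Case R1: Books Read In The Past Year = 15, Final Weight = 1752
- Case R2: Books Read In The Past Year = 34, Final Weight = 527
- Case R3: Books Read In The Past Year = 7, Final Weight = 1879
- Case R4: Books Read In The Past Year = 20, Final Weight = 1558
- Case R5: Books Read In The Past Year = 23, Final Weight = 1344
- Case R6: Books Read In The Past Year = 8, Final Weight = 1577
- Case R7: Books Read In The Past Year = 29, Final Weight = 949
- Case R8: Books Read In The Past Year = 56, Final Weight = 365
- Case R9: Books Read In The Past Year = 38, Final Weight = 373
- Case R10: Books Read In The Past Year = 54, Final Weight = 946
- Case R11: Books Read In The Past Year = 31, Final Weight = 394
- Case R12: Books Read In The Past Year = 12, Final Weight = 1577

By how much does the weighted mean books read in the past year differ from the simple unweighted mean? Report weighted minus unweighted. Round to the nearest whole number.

Unweighted sum = 327
Unweighted mean = 327 / 12 = 27.25
Weighted sum = 15×1752 + 34×527 + 7×1879 + 20×1558 + 23×1344 + 8×1577 + 29×949 + 56×365 + 38×373 + 54×946 + 31×394 + 12×1577
  = 26280 + 17918 + 13153 + 31160 + 30912 + 12616 + 27521 + 20440 + 14174 + 51084 + 12214 + 18924 = 276396
Sum of weights = 1752 + 527 + 1879 + 1558 + 1344 + 1577 + 949 + 365 + 373 + 946 + 394 + 1577 = 13241
Weighted mean = 276396 / 13241 = 20.874254
Difference (weighted minus unweighted) = -6.3757458

-6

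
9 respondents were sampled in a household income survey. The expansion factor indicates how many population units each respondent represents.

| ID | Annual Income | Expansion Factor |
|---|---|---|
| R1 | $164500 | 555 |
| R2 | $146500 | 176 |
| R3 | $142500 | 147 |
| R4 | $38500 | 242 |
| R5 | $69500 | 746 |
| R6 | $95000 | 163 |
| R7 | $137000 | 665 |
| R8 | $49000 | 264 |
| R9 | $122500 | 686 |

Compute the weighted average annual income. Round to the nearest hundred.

110500

Weighted sum = 402754000
Sum of weights = 555 + 176 + 147 + 242 + 746 + 163 + 665 + 264 + 686 = 3644
Weighted mean = 402754000 / 3644 = 110525.25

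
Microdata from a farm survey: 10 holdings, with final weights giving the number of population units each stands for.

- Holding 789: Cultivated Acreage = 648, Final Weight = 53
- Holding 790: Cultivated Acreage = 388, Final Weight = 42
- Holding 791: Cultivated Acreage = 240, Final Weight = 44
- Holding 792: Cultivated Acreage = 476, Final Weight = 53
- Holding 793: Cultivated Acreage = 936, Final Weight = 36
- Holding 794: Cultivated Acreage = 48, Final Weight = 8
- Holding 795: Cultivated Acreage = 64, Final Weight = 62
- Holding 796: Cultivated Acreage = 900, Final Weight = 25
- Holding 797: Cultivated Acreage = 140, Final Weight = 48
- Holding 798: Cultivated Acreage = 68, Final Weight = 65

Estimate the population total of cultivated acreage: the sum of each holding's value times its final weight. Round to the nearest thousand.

158000

Weighted total = 648×53 + 388×42 + 240×44 + 476×53 + 936×36 + 48×8 + 64×62 + 900×25 + 140×48 + 68×65
  = 158116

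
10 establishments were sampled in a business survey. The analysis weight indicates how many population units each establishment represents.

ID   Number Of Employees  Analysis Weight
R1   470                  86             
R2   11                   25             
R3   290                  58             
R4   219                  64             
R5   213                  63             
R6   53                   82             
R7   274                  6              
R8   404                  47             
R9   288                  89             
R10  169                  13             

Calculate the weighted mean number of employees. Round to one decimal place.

258.5

Weighted sum = 137757
Sum of weights = 533
Weighted mean = 137757 / 533 = 258.45591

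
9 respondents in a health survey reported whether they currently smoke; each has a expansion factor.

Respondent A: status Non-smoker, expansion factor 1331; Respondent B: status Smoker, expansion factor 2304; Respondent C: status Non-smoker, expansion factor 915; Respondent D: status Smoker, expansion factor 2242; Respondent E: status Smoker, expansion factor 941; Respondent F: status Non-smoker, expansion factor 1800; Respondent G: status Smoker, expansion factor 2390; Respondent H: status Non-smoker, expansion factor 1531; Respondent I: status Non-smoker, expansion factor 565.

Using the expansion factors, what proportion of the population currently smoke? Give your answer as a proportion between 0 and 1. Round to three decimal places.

Sum of weights for 'Smoker' = 2304 + 2242 + 941 + 2390 = 7877
Total weight = 1331 + 2304 + 915 + 2242 + 941 + 1800 + 2390 + 1531 + 565 = 14019
Weighted proportion = 7877 / 14019 = 0.56188031

0.562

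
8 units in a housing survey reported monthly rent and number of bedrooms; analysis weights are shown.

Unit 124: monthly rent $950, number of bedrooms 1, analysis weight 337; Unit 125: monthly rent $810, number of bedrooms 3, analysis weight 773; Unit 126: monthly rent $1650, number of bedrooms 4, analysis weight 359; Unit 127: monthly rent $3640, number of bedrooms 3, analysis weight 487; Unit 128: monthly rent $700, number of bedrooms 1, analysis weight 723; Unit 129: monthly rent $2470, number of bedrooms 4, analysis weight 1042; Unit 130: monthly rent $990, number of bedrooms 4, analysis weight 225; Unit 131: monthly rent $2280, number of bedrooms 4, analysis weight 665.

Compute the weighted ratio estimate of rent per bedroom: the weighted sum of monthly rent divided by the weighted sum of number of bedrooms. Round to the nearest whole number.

581

Σ wᵢ·y = 950×337 + 810×773 + 1650×359 + 3640×487 + 700×723 + 2470×1042 + 990×225 + 2280×665
  = 320150 + 626130 + 592350 + 1772680 + 506100 + 2573740 + 222750 + 1516200 = 8130100
Σ wᵢ·x = 1×337 + 3×773 + 4×359 + 3×487 + 1×723 + 4×1042 + 4×225 + 4×665
  = 337 + 2319 + 1436 + 1461 + 723 + 4168 + 900 + 2660 = 14004
Ratio = 8130100 / 14004 = 580.55556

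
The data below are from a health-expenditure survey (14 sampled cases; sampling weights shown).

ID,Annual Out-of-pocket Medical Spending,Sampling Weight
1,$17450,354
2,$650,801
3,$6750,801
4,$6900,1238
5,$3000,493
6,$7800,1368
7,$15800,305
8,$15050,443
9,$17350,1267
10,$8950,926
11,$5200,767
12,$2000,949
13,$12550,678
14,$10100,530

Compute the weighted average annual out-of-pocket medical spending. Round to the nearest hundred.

Weighted sum = 94300900
Sum of weights = 10920
Weighted mean = 94300900 / 10920 = 8635.6136

8600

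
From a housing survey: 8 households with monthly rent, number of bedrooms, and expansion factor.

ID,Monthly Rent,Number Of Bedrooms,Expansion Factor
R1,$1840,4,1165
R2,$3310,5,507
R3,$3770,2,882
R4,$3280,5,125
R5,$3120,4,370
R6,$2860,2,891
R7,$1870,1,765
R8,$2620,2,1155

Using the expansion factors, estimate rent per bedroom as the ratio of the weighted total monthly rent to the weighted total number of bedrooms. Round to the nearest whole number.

Σ wᵢ·y = 1840×1165 + 3310×507 + 3770×882 + 3280×125 + 3120×370 + 2860×891 + 1870×765 + 2620×1155
  = 15716220
Σ wᵢ·x = 4×1165 + 5×507 + 2×882 + 5×125 + 4×370 + 2×891 + 1×765 + 2×1155
  = 4660 + 2535 + 1764 + 625 + 1480 + 1782 + 765 + 2310 = 15921
Ratio = 15716220 / 15921 = 987.13774

987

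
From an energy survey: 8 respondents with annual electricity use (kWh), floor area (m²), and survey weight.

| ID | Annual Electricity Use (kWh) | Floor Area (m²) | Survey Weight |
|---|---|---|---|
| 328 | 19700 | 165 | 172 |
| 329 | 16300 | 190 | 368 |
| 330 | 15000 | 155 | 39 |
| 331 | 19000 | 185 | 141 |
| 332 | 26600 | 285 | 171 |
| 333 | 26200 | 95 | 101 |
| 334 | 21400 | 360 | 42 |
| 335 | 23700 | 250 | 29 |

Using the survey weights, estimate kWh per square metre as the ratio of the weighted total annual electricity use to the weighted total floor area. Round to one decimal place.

Σ wᵢ·y = 19700×172 + 16300×368 + 15000×39 + 19000×141 + 26600×171 + 26200×101 + 21400×42 + 23700×29
  = 3388400 + 5998400 + 585000 + 2679000 + 4548600 + 2646200 + 898800 + 687300 = 21431700
Σ wᵢ·x = 165×172 + 190×368 + 155×39 + 185×141 + 285×171 + 95×101 + 360×42 + 250×29
  = 28380 + 69920 + 6045 + 26085 + 48735 + 9595 + 15120 + 7250 = 211130
Ratio = 21431700 / 211130 = 101.5095

101.5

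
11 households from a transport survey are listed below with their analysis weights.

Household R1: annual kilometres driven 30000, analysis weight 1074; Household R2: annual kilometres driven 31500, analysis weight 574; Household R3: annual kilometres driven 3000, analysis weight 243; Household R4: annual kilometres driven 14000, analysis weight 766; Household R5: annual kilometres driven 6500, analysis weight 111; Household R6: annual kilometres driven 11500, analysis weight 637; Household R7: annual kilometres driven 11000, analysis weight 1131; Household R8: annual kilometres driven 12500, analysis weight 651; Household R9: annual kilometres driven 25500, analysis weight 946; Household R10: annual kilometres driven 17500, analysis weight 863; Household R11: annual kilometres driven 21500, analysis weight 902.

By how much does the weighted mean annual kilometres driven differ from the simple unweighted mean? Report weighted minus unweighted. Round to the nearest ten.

2090

Unweighted sum = 30000 + 31500 + 3000 + 14000 + 6500 + 11500 + 11000 + 12500 + 25500 + 17500 + 21500 = 184500
Unweighted mean = 184500 / 11 = 16772.727
Weighted sum = 30000×1074 + 31500×574 + 3000×243 + 14000×766 + 6500×111 + 11500×637 + 11000×1131 + 12500×651 + 25500×946 + 17500×863 + 21500×902
  = 148998000
Sum of weights = 1074 + 574 + 243 + 766 + 111 + 637 + 1131 + 651 + 946 + 863 + 902 = 7898
Weighted mean = 148998000 / 7898 = 18865.282
Difference (weighted minus unweighted) = 2092.5551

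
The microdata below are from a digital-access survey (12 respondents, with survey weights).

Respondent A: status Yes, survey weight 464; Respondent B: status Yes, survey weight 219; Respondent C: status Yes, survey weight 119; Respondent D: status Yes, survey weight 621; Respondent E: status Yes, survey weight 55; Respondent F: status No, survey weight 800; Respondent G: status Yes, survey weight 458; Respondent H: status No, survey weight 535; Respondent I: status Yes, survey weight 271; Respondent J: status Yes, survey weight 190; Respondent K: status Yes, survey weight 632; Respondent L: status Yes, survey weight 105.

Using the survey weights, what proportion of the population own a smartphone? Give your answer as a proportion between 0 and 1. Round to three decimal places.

0.701

Sum of weights for 'Yes' = 464 + 219 + 119 + 621 + 55 + 458 + 271 + 190 + 632 + 105 = 3134
Total weight = 464 + 219 + 119 + 621 + 55 + 800 + 458 + 535 + 271 + 190 + 632 + 105 = 4469
Weighted proportion = 3134 / 4469 = 0.70127545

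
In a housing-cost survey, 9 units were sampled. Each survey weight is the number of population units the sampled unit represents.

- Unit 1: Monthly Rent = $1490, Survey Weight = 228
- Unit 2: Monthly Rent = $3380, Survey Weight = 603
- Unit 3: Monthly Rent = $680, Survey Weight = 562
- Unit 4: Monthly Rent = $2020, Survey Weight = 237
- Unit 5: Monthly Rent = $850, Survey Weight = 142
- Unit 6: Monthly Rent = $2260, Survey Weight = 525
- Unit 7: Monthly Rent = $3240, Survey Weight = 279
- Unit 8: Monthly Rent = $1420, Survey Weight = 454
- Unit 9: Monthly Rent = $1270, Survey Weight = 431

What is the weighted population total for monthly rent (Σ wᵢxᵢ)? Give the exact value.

6641970

Weighted total = 1490×228 + 3380×603 + 680×562 + 2020×237 + 850×142 + 2260×525 + 3240×279 + 1420×454 + 1270×431
  = 6641970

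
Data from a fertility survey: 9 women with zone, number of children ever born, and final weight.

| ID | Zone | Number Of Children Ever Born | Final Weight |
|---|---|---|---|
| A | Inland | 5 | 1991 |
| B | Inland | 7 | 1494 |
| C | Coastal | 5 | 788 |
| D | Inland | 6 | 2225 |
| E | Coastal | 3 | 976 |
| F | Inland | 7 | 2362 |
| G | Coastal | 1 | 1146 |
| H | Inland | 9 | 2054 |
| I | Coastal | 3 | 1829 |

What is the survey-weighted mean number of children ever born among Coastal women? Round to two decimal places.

Coastal rows: C, E, G, I
Weighted sum = 5×788 + 3×976 + 1×1146 + 3×1829
  = 13501
Sum of weights = 4739
Weighted mean = 13501 / 4739 = 2.8489133

2.85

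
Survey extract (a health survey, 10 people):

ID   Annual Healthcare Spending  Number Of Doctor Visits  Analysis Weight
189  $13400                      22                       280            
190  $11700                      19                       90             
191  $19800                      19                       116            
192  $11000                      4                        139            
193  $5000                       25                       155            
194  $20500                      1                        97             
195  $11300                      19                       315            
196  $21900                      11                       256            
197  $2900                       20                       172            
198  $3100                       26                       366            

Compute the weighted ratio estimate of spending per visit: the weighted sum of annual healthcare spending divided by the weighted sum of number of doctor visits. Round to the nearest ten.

Σ wᵢ·y = 13400×280 + 11700×90 + 19800×116 + 11000×139 + 5000×155 + 20500×97 + 11300×315 + 21900×256 + 2900×172 + 3100×366
  = 3752000 + 1053000 + 2296800 + 1529000 + 775000 + 1988500 + 3559500 + 5606400 + 498800 + 1134600 = 22193600
Σ wᵢ·x = 22×280 + 19×90 + 19×116 + 4×139 + 25×155 + 1×97 + 19×315 + 11×256 + 20×172 + 26×366
  = 6160 + 1710 + 2204 + 556 + 3875 + 97 + 5985 + 2816 + 3440 + 9516 = 36359
Ratio = 22193600 / 36359 = 610.40183

610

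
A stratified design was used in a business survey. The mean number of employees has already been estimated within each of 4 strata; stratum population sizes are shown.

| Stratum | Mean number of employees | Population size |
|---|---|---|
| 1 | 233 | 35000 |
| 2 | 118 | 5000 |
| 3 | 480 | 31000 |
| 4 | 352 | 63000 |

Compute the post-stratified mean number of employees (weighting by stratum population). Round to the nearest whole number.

342

Σ Nₕ·x̄ₕ = 45801000
Σ Nₕ = 35000 + 5000 + 31000 + 63000 = 134000
Overall mean = 45801000 / 134000 = 341.79851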